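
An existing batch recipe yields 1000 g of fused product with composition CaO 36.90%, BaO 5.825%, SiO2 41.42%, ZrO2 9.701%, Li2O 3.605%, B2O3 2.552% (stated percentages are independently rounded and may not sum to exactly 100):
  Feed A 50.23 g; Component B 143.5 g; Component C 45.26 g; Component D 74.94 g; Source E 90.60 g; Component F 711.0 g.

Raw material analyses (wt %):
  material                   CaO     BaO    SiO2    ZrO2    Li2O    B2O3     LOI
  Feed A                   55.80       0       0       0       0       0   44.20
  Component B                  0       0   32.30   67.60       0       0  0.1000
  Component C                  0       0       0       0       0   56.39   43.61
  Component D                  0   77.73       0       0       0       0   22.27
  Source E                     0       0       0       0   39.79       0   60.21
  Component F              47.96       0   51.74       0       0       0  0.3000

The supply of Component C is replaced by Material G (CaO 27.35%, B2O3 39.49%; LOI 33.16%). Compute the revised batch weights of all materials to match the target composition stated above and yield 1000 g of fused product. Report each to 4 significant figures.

Revised batch per 1000 g fused product:
  Feed A: 18.55 g
  Component B: 143.5 g
  Material G: 64.62 g
  Component D: 74.94 g
  Source E: 90.60 g
  Component F: 711.0 g
Total batch = 1103 g; LOI loss = 103.1 g

Rounding to 4 significant figures governs every intermediate as printed — each numeric step maintains full float precision in all steps. A single rounding produces every reported value. The derived quantities (six oxide percentages, LOI, yield, totals, glass mass) are recomputed from the weighed amounts for 1000 g of glass in full float precision, as written in problem or answer.
Target masses of each oxide per 1000 g fused product:
  CaO: 36.90% × 1000 = 369.0 g
  BaO: 5.825% × 1000 = 58.25 g
  SiO2: 41.42% × 1000 = 414.2 g
  ZrO2: 9.701% × 1000 = 97.01 g
  Li2O: 3.605% × 1000 = 36.05 g
  B2O3: 2.552% × 1000 = 25.52 g
Sums-versus-targets review using the reported weights, under the basis named above (every target is met by its sum modulo rounding of the values):
  CaO: 18.55·0.5580 + 64.62·0.2735 + 711.0·0.4796 = 369.0 g (target 369.0 g)
  BaO: 74.94·0.7773 = 58.25 g (target 58.25 g)
  SiO2: 143.5·0.3230 + 711.0·0.5174 = 414.2 g (target 414.2 g)
  ZrO2: 143.5·0.6760 = 97.01 g (target 97.01 g)
  Li2O: 90.60·0.3979 = 36.05 g (target 36.05 g)
  B2O3: 64.62·0.3949 = 25.52 g (target 25.52 g)
Glass-mass bookkeeping: batch total minus LOI = 1000 g (the Σ of target masses is 1000 g; versus the stated basis of 1000 g — differing by rounding only).
Batch total: Σ batch = 1103 g; ignition loss, Σ(batch × LOI) = 103.1 g; yield, glass over the total, = 90.65%.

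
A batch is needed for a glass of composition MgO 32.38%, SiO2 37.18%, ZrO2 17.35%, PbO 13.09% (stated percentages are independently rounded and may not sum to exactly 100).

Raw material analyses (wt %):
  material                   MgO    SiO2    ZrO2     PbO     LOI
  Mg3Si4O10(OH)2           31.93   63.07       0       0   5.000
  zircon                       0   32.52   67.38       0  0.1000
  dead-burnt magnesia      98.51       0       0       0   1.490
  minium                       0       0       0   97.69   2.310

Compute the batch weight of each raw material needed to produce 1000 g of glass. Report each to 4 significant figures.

Batch per 1000 g glass:
  Mg3Si4O10(OH)2: 456.7 g
  zircon: 257.5 g
  dead-burnt magnesia: 180.7 g
  minium: 134.0 g
Total batch = 1029 g; LOI loss = 28.88 g; yield = 97.19%

Mid-chain values appear rounded to 4 significant digits. All arithmetic maintains full float precision end to end. Every reported figure takes just one rounding. Derived quantities, including the totals, net glass mass, four oxide percentages, the yield, ignition loss, are rebuilt starting from the weights for 1000 g of glass at exact precision, exactly as printed in the problem or the answer.
Per-oxide target masses for 1000 g glass:
  MgO: 32.38% × 1000 = 323.8 g
  SiO2: 37.18% × 1000 = 371.8 g
  ZrO2: 17.35% × 1000 = 173.5 g
  PbO: 13.09% × 1000 = 130.9 g
Per-oxide balance check from the weights as reported, per the basis as stated (delivered sums recover each target net of answer rounding effects):
  MgO: 456.7·0.3193 + 180.7·0.9851 = 323.8 g (target 323.8 g)
  SiO2: 456.7·0.6307 + 257.5·0.3252 = 371.8 g (target 371.8 g)
  ZrO2: 257.5·0.6738 = 173.5 g (target 173.5 g)
  PbO: 134.0·0.9769 = 130.9 g (target 130.9 g)
Mass balance on the glass: batch total minus LOI = 1000 g (summing oxide targets gives 1000 g; against the stated basis, 1000 g — differing by rounding only).
Batch grand total — Σ batch = 1029 g; LOI removed, Σ of batch·LOI: 28.88 g; as yield: glass ÷ batch → 97.19%.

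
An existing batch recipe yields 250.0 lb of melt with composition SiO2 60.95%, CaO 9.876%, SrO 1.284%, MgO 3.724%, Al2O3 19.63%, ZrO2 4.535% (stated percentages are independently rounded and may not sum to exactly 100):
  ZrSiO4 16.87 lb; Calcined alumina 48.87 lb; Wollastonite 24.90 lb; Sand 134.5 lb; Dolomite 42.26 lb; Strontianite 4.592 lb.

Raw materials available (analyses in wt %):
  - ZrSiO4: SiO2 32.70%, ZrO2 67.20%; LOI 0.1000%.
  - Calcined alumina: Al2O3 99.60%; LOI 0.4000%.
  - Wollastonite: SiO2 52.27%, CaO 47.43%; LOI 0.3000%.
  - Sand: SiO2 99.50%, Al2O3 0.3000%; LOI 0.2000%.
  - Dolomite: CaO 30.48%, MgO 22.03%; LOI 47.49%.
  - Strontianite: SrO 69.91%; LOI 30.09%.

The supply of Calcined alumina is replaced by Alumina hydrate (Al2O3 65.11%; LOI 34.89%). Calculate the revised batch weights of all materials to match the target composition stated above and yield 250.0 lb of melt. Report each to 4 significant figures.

Revised batch per 250.0 lb melt:
  ZrSiO4: 16.87 lb
  Alumina hydrate: 74.75 lb
  Wollastonite: 24.90 lb
  Sand: 134.5 lb
  Dolomite: 42.26 lb
  Strontianite: 4.592 lb
Total batch = 297.9 lb; LOI loss = 47.89 lb

Each numeric step maintains full precision through every step. In-progress results appear rounded to 4 significant figures in the printout — a single rounding yields each reported figure; the derived quantities are re-derived starting from the weights at 250.0 lb of glass at full float precision (the totals, six oxide percentages, the yield, LOI, glass mass) as written in the problem or the answer.
The oxide mass targets at 250.0 lb melt:
  SiO2: 60.95% × 250.0 = 152.4 lb
  CaO: 9.876% × 250.0 = 24.69 lb
  SrO: 1.284% × 250.0 = 3.210 lb
  MgO: 3.724% × 250.0 = 9.310 lb
  Al2O3: 19.63% × 250.0 = 49.08 lb
  ZrO2: 4.535% × 250.0 = 11.34 lb
Checking each oxide sum per the reported batch figures, at the basis given (sum by sum, the targets are met inside rounding margins):
  SiO2: 16.87·0.3270 + 24.90·0.5227 + 134.5·0.9950 = 152.4 lb (target 152.4 lb)
  CaO: 24.90·0.4743 + 42.26·0.3048 = 24.69 lb (target 24.69 lb)
  SrO: 4.592·0.6991 = 3.210 lb (target 3.210 lb)
  MgO: 42.26·0.2203 = 9.310 lb (target 9.310 lb)
  Al2O3: 74.75·0.6511 + 134.5·0.003000 = 49.07 lb (target 49.08 lb)
  ZrO2: 16.87·0.6720 = 11.34 lb (target 11.34 lb)
The glass-mass cross-check: whole batch net of LOI = 250.0 lb (per-oxide target masses sum to 250.0 lb; against the stated basis, 250.0 lb — differing by rounding only).
Whole-batch sum: Σ batch = 297.9 lb; the LOI term Σ batch·LOI equals 47.89 lb; glass ÷ batch gives a yield of 83.92%.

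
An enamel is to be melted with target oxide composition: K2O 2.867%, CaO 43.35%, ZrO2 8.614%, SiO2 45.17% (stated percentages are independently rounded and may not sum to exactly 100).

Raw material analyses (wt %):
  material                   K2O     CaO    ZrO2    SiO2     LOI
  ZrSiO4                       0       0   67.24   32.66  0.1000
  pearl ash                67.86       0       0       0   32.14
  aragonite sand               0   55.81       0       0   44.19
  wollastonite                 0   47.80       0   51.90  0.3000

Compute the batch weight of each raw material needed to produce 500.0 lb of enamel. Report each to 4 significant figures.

Batch per 500.0 lb enamel:
  ZrSiO4: 64.05 lb
  pearl ash: 21.12 lb
  aragonite sand: 50.19 lb
  wollastonite: 394.9 lb
Total batch = 530.3 lb; LOI loss = 30.22 lb; yield = 94.30%

Full precision is kept in all steps; mid-chain values are displayed rounded to four significant figures across the worked steps. Every reported number is rounded once only; derived quantities (the yield, glass mass, ignition loss, the four compositions, the totals) are carried starting from the weights at 500.0 lb of glass in full float precision, as quoted within the problem or answer text.
The oxide mass targets at 500.0 lb enamel:
  K2O: 2.867% × 500.0 = 14.34 lb
  CaO: 43.35% × 500.0 = 216.8 lb
  ZrO2: 8.614% × 500.0 = 43.07 lb
  SiO2: 45.17% × 500.0 = 225.8 lb
A balance pass over the oxides, given the weights on record, versus the basis set out (sum by sum, the targets are met given rounding of the digits):
  K2O: 21.12·0.6786 = 14.33 lb (target 14.34 lb)
  CaO: 50.19·0.5581 + 394.9·0.4780 = 216.8 lb (target 216.8 lb)
  ZrO2: 64.05·0.6724 = 43.07 lb (target 43.07 lb)
  SiO2: 64.05·0.3266 + 394.9·0.5190 = 225.9 lb (target 225.8 lb)
Mass balance on the glass: batch total minus LOI = 500.0 lb (per-oxide target masses sum to 500.0 lb; versus the stated basis of 500.0 lb — rounding explains the deltas).
Adding the batch up: Σ batch = 530.3 lb; LOI removed, Σ of batch·LOI: 30.22 lb; yield = glass ÷ total batch = 94.30%.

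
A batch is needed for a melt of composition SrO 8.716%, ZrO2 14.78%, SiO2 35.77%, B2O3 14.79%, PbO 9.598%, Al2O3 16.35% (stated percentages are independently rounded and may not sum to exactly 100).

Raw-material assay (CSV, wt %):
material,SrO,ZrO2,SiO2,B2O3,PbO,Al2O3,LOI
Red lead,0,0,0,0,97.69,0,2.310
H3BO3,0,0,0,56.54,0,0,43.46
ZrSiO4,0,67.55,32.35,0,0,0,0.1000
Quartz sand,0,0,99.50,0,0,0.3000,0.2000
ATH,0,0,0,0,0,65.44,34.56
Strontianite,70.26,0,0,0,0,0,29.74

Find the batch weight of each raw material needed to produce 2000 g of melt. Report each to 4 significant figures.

Working values are rounded to 4 significant digits as shown — all internal work keeps full float precision through every step. Each reported figure undergoes a single rounding. All derived quantities, including totals, ignition loss, net glass mass, six oxide percentages, yield, are computed from the weighed amounts for 2000 g of glass in exact precision as they appear in the problem or the answer.
Target masses of each oxide per 2000 g melt:
  SrO: 8.716% × 2000 = 174.3 g
  ZrO2: 14.78% × 2000 = 295.6 g
  SiO2: 35.77% × 2000 = 715.4 g
  B2O3: 14.79% × 2000 = 295.8 g
  PbO: 9.598% × 2000 = 192.0 g
  Al2O3: 16.35% × 2000 = 327.0 g
Mass-balance tally per oxide per the reported batch figures, versus the basis set out (delivered sums recover each target inside rounding margins):
  SrO: 248.1·0.7026 = 174.3 g (target 174.3 g)
  ZrO2: 437.6·0.6755 = 295.6 g (target 295.6 g)
  SiO2: 437.6·0.3235 + 576.7·0.9950 = 715.4 g (target 715.4 g)
  B2O3: 523.2·0.5654 = 295.8 g (target 295.8 g)
  PbO: 196.5·0.9769 = 192.0 g (target 192.0 g)
  Al2O3: 576.7·0.003000 + 497.1·0.6544 = 327.0 g (target 327.0 g)
Glass-mass closure: batch total minus LOI = 2000 g (the targets, summed, come to 2000 g; versus the stated basis of 2000 g — gaps are rounding artifacts).
Summing the batch: Σ batch = 2479 g; ignition loss, Σ(batch × LOI) = 479.1 g; glass ÷ batch gives a yield of 80.68%.

Batch per 2000 g melt:
  Red lead: 196.5 g
  H3BO3: 523.2 g
  ZrSiO4: 437.6 g
  Quartz sand: 576.7 g
  ATH: 497.1 g
  Strontianite: 248.1 g
Total batch = 2479 g; LOI loss = 479.1 g; yield = 80.68%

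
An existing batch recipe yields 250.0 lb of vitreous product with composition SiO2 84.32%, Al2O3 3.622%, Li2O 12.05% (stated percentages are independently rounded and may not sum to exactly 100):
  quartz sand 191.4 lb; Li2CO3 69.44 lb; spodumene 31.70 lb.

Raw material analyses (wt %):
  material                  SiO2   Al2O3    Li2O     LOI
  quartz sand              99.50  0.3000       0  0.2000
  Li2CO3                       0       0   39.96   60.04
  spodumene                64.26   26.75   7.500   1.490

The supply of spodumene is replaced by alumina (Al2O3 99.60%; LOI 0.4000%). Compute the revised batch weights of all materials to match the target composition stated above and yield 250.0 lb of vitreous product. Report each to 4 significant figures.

Revised batch per 250.0 lb vitreous product:
  quartz sand: 211.9 lb
  Li2CO3: 75.39 lb
  alumina: 8.453 lb
Total batch = 295.7 lb; LOI loss = 45.72 lb

The working math maintains exact precision end to end — mid-chain values are shown, rounded to 4 significant figures, in the printout; exactly one rounding goes into every reported figure — derived quantities, including three oxide percentages, totals, the yield, ignition loss, glass mass, are rebuilt from the weighed amounts for 250.0 lb of glass in full precision as they appear in the question or the answer.
Target masses of each oxide per 250.0 lb vitreous product:
  SiO2: 84.32% × 250.0 = 210.8 lb
  Al2O3: 3.622% × 250.0 = 9.055 lb
  Li2O: 12.05% × 250.0 = 30.12 lb
Balance tally, oxide-wise, given the weights on record, per the basis as stated (sums match the target masses once rounding is allowed for):
  SiO2: 211.9·0.9950 = 210.8 lb (target 210.8 lb)
  Al2O3: 211.9·0.003000 + 8.453·0.9960 = 9.055 lb (target 9.055 lb)
  Li2O: 75.39·0.3996 = 30.13 lb (target 30.12 lb)
Glass-mass bookkeeping: total charge less LOI = 250.0 lb (per-oxide target masses sum to 250.0 lb; stated basis 250.0 lb — rounding explains the deltas).
Summing the batch: Σ batch = 295.7 lb; LOI removed, Σ of batch·LOI: 45.72 lb; yield = glass ÷ total batch = 84.54%.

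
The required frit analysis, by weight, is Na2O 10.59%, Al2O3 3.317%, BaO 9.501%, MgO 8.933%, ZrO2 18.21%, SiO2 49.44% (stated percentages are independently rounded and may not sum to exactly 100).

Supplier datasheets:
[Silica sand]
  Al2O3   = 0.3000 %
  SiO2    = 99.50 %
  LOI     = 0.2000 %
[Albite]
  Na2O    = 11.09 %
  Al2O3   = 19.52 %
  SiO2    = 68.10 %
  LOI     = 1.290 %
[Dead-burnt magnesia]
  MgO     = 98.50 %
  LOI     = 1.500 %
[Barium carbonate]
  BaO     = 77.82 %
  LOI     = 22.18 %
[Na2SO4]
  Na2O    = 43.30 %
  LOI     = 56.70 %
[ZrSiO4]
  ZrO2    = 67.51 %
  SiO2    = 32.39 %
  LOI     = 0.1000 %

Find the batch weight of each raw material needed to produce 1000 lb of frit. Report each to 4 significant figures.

In-progress results are rounded to 4 significant figures when quoted. Each numeric step carries full float precision in every operation; each reported value takes just one rounding — derived quantities, which include the totals, ignition loss, six oxide percentages, net glass mass, the yield, are computed at exact precision, as set out in the question or the answer, using the weight values per 1000 lb of glass.
Target oxide masses per 1000 lb frit:
  Na2O: 10.59% × 1000 = 105.9 lb
  Al2O3: 3.317% × 1000 = 33.17 lb
  BaO: 9.501% × 1000 = 95.01 lb
  MgO: 8.933% × 1000 = 89.33 lb
  ZrO2: 18.21% × 1000 = 182.1 lb
  SiO2: 49.44% × 1000 = 494.4 lb
Checking each oxide sum per the reported batch figures, relative to the basis at hand (every target is met by its sum inside rounding margins):
  Na2O: 165.4·0.1109 + 202.2·0.4330 = 105.9 lb (target 105.9 lb)
  Al2O3: 295.9·0.003000 + 165.4·0.1952 = 33.17 lb (target 33.17 lb)
  BaO: 122.1·0.7782 = 95.02 lb (target 95.01 lb)
  MgO: 90.69·0.9850 = 89.33 lb (target 89.33 lb)
  ZrO2: 269.7·0.6751 = 182.1 lb (target 182.1 lb)
  SiO2: 295.9·0.9950 + 165.4·0.6810 + 269.7·0.3239 = 494.4 lb (target 494.4 lb)
Consistency of the glass mass: batch Σ − ignition loss = 999.9 lb (oxide target masses add up to 999.9 lb; basis as stated: 1000 lb — deltas are rounding alone).
Whole-batch sum: Σ batch = 1146 lb; the LOI term Σ batch·LOI equals 146.1 lb; glass ÷ batch gives a yield of 87.25%.

Batch per 1000 lb frit:
  Silica sand: 295.9 lb
  Albite: 165.4 lb
  Dead-burnt magnesia: 90.69 lb
  Barium carbonate: 122.1 lb
  Na2SO4: 202.2 lb
  ZrSiO4: 269.7 lb
Total batch = 1146 lb; LOI loss = 146.1 lb; yield = 87.25%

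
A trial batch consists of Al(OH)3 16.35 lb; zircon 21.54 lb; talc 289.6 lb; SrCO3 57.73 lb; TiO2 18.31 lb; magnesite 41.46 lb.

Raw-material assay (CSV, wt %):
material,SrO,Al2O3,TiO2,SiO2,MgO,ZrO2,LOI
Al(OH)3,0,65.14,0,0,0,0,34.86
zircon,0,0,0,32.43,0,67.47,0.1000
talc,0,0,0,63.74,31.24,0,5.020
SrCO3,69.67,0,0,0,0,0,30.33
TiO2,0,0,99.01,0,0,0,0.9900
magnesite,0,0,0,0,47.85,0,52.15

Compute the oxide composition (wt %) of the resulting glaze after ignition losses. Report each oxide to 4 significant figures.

Glass mass = 385.4 lb (batch 445.0 − LOI 59.57).
Composition: SrO 10.44%, Al2O3 2.763%, TiO2 4.704%, SiO2 49.71%, MgO 28.62%, ZrO2 3.771%

All arithmetic keeps full precision throughout — intermediates appear, rounded to four significant figures, at each printed step; every reported number includes exactly one rounding; derived quantities, including yield, net glass mass, six oxide percentages, the totals, LOI, are computed from the weighed amounts at 385.4 lb of glass at exact precision, as quoted within the problem or the answer.
Delivered oxide masses:
  SrO: 57.73·0.6967 = 40.22 lb
  Al2O3: 16.35·0.6514 = 10.65 lb
  TiO2: 18.31·0.9901 = 18.13 lb
  SiO2: 21.54·0.3243 + 289.6·0.6374 = 191.6 lb
  MgO: 289.6·0.3124 + 41.46·0.4785 = 110.3 lb
  ZrO2: 21.54·0.6747 = 14.53 lb
LOI: 16.35·0.3486 + 21.54·0.001000 + 289.6·0.05020 + 57.73·0.3033 + 18.31·0.009900 + 41.46·0.5215 = 59.57 lb
batch − LOI leaves glass = 445.0 − 59.57 = 385.4 lb (equal to the oxide-mass sum)
each oxide over glass, ×100, is wt %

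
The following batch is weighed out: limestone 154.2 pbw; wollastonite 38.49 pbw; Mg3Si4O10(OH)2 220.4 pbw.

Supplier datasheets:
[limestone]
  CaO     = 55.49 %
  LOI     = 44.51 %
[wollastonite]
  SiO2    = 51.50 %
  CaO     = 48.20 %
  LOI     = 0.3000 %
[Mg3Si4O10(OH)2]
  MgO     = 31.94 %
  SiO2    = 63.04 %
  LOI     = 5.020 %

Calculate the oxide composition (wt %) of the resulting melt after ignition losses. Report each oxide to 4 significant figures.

All arithmetic maintains exact precision end to end; in-progress results are printed, with 4-significant-figure rounding, alongside each step; every reported result undergoes a single rounding; the derived quantities are recomputed at exact precision (yield, the totals, net glass mass, three oxide percentages, LOI) from the weighed amounts for 333.3 pbw of glass exactly as printed in question or answer.
Oxide-by-oxide delivered mass:
  MgO: 220.4·0.3194 = 70.40 pbw
  SiO2: 38.49·0.5150 + 220.4·0.6304 = 158.8 pbw
  CaO: 154.2·0.5549 + 38.49·0.4820 = 104.1 pbw
LOI: 154.2·0.4451 + 38.49·0.003000 + 220.4·0.05020 = 79.81 pbw
batch − LOI leaves glass = 413.1 − 79.81 = 333.3 pbw (consistent with Σ oxide mass)
each oxide over glass, ×100, is wt %

Glass mass = 333.3 pbw (batch 413.1 − LOI 79.81).
Composition: MgO 21.12%, SiO2 47.64%, CaO 31.24%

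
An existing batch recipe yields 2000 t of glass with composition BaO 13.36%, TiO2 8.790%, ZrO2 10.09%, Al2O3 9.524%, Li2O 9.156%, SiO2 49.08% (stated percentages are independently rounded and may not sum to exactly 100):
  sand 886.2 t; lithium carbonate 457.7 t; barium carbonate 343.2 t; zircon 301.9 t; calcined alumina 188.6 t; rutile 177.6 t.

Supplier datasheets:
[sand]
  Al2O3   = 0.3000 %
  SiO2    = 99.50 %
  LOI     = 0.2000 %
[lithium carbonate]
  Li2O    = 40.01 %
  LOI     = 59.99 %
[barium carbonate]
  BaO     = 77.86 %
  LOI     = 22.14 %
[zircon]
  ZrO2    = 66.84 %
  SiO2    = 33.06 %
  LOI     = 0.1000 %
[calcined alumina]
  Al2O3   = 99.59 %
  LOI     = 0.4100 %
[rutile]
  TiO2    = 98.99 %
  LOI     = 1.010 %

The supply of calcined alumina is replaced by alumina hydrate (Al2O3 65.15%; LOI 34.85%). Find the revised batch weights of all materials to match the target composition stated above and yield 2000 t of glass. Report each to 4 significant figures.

Revised batch per 2000 t glass:
  sand: 886.2 t
  lithium carbonate: 457.7 t
  barium carbonate: 343.2 t
  zircon: 301.9 t
  alumina hydrate: 288.3 t
  rutile: 177.6 t
Total batch = 2455 t; LOI loss = 454.9 t

The whole derivation carries exact precision end to end. Intermediates appear rounded to 4 significant figures as written. A single rounding yields each reported result. All derived quantities are computed starting from the weights at 2000 t of glass at full precision (net glass mass, the totals, ignition loss, six oxide percentages, the yield), as they appear in the problem or answer text.
Oxide-by-oxide targets in 2000 t glass:
  BaO: 13.36% × 2000 = 267.2 t
  TiO2: 8.790% × 2000 = 175.8 t
  ZrO2: 10.09% × 2000 = 201.8 t
  Al2O3: 9.524% × 2000 = 190.5 t
  Li2O: 9.156% × 2000 = 183.1 t
  SiO2: 49.08% × 2000 = 981.6 t
Mass-balance tally per oxide given the weights on record, on the stated basis (sums match the target masses inside rounding margins):
  BaO: 343.2·0.7786 = 267.2 t (target 267.2 t)
  TiO2: 177.6·0.9899 = 175.8 t (target 175.8 t)
  ZrO2: 301.9·0.6684 = 201.8 t (target 201.8 t)
  Al2O3: 886.2·0.003000 + 288.3·0.6515 = 190.5 t (target 190.5 t)
  Li2O: 457.7·0.4001 = 183.1 t (target 183.1 t)
  SiO2: 886.2·0.9950 + 301.9·0.3306 = 981.6 t (target 981.6 t)
Mass balance on the glass: Σ batch − LOI loss = 2000 t (oxide target masses add up to 2000 t; the stated basis being 2000 t — any gap is answer rounding).
Batch grand total — Σ batch = 2455 t; the LOI term Σ batch·LOI equals 454.9 t; yield: glass divided by total = 81.47%.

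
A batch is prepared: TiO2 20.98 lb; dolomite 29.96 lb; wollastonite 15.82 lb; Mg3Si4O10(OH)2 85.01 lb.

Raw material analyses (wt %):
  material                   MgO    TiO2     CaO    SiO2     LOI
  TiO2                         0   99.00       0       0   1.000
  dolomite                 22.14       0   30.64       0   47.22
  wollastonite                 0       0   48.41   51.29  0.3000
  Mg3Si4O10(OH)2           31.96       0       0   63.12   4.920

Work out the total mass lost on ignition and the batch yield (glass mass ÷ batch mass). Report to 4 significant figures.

LOI loss = 18.59 lb; glass = 133.2 lb; yield = 87.75%

Working values are displayed with 4-significant-digit rounding on the page. Each numeric step runs at full float precision through every step. Each reported result is rounded exactly once. Derived quantities, including LOI, yield, four oxide percentages, glass mass, the totals, are computed from the weighed amounts at 133.2 lb of glass at full float precision exactly as printed in the problem or the answer.
Loss on ignition, line by line:
  TiO2: 20.98 × 0.01000 = 0.2098 lb
  dolomite: 29.96 × 0.4722 = 14.15 lb
  wollastonite: 15.82 × 0.003000 = 0.04746 lb
  Mg3Si4O10(OH)2: 85.01 × 0.04920 = 4.182 lb
Total LOI = 18.59 lb
Glass = batch − LOI = 151.8 − 18.59 = 133.2 lb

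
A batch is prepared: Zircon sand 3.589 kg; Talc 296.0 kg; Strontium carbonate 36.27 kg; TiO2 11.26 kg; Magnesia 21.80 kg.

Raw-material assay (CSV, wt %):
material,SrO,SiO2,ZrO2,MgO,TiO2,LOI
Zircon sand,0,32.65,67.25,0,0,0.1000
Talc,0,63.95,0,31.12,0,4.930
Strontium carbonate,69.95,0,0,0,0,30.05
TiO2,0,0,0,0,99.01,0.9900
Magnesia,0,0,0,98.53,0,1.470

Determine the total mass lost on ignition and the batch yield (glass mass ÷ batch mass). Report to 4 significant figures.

LOI loss = 25.93 kg; glass = 343.0 kg; yield = 92.97%

Values along the way are displayed rounded to 4 significant figures across the worked steps — every computation keeps full float precision from start to finish; a single rounding produces every reported result — derived quantities (ignition loss, glass mass, the totals, the five compositions, the yield) are computed in exact precision using the weight values per 343.0 kg of glass, precisely as stated by the problem or answer text.
Ignition loss by material:
  Zircon sand: 3.589 × 0.001000 = 0.003589 kg
  Talc: 296.0 × 0.04930 = 14.59 kg
  Strontium carbonate: 36.27 × 0.3005 = 10.90 kg
  TiO2: 11.26 × 0.009900 = 0.1115 kg
  Magnesia: 21.80 × 0.01470 = 0.3205 kg
Total LOI = 25.93 kg
Glass = batch − LOI = 368.9 − 25.93 = 343.0 kg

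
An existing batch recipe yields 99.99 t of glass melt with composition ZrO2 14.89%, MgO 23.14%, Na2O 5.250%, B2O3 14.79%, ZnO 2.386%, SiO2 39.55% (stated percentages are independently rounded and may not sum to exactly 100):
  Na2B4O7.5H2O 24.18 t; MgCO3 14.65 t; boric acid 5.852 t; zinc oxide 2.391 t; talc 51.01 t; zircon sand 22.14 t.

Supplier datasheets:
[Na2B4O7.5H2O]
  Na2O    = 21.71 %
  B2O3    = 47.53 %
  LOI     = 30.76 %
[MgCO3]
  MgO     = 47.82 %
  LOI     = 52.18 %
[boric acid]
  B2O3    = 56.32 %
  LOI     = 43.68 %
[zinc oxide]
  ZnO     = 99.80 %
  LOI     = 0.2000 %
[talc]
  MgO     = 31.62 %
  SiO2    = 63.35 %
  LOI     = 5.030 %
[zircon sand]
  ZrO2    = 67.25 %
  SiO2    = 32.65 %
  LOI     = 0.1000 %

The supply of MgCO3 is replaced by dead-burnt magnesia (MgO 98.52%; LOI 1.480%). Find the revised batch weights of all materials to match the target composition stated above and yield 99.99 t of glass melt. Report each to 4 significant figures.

Working values are printed rounded off to 4 significant digits when written out; the working math holds exact precision end to end. Each reported value is rounded a single time; the derived quantities, which include net glass mass, ignition loss, yield, six oxide percentages, the totals, are recomputed in exact precision, exactly as shown in the question or the answer, from the weighed amounts for 99.99 t of glass.
The oxide mass targets at 99.99 t glass melt:
  ZrO2: 14.89% × 99.99 = 14.89 t
  MgO: 23.14% × 99.99 = 23.14 t
  Na2O: 5.250% × 99.99 = 5.249 t
  B2O3: 14.79% × 99.99 = 14.79 t
  ZnO: 2.386% × 99.99 = 2.386 t
  SiO2: 39.55% × 99.99 = 39.55 t
Oxide-by-oxide audit on the weights just shown, for the quoted basis mass (sum by sum, the targets are met within answer rounding):
  ZrO2: 22.14·0.6725 = 14.89 t (target 14.89 t)
  MgO: 7.112·0.9852 + 51.01·0.3162 = 23.14 t (target 23.14 t)
  Na2O: 24.18·0.2171 = 5.249 t (target 5.249 t)
  B2O3: 24.18·0.4753 + 5.852·0.5632 = 14.79 t (target 14.79 t)
  ZnO: 2.391·0.9980 = 2.386 t (target 2.386 t)
  SiO2: 51.01·0.6335 + 22.14·0.3265 = 39.54 t (target 39.55 t)
Consistency of the glass mass: net batch after ignition = 99.99 t (targets for the oxides total 100.0 t; versus the stated basis of 99.99 t — rounding explains the deltas).
Summing the batch: Σ batch = 112.7 t; LOI removed, Σ of batch·LOI: 12.69 t; as yield: glass ÷ batch → 88.74%.

Revised batch per 99.99 t glass melt:
  Na2B4O7.5H2O: 24.18 t
  dead-burnt magnesia: 7.112 t
  boric acid: 5.852 t
  zinc oxide: 2.391 t
  talc: 51.01 t
  zircon sand: 22.14 t
Total batch = 112.7 t; LOI loss = 12.69 t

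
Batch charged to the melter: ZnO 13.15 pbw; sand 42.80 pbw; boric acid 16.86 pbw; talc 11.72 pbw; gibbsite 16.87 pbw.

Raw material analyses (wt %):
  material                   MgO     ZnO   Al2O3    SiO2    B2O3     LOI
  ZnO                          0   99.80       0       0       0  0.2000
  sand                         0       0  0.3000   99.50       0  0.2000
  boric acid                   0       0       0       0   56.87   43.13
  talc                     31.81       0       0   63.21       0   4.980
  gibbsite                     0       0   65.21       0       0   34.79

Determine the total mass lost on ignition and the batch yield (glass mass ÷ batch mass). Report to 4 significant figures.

All internal work runs at full precision all the way through — values along the way are shown, rounded to four significant figures, across the worked steps — each reported figure receives exactly one rounding; the derived quantities are computed using the weight values on 87.56 pbw of glass at full precision (ignition loss, yield, the five compositions, net glass mass, the totals), precisely as stated by the question or the answer.
Material-by-material LOI:
  ZnO: 13.15 × 0.002000 = 0.02630 pbw
  sand: 42.80 × 0.002000 = 0.08560 pbw
  boric acid: 16.86 × 0.4313 = 7.272 pbw
  talc: 11.72 × 0.04980 = 0.5837 pbw
  gibbsite: 16.87 × 0.3479 = 5.869 pbw
Total LOI = 13.84 pbw
Glass = batch − LOI = 101.4 − 13.84 = 87.56 pbw

LOI loss = 13.84 pbw; glass = 87.56 pbw; yield = 86.35%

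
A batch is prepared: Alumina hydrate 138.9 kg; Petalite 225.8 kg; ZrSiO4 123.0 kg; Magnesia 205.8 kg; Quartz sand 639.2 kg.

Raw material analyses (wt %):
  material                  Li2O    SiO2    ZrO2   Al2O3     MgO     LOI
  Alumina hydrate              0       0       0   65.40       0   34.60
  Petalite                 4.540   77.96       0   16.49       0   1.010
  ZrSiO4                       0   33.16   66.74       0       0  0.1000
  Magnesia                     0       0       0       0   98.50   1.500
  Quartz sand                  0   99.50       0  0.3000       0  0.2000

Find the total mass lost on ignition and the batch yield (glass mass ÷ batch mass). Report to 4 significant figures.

LOI loss = 54.83 kg; glass = 1278 kg; yield = 95.89%

Working values are displayed with 4-significant-figure rounding in the working. The whole derivation maintains full precision throughout; exactly one rounding goes into each reported value — the derived quantities are rebuilt from the weighed amounts for 1278 kg of glass at full precision (ignition loss, net glass mass, totals, the yield, five oxide percentages), as they appear in the problem or answer text.
Each material's LOI contribution:
  Alumina hydrate: 138.9 × 0.3460 = 48.06 kg
  Petalite: 225.8 × 0.01010 = 2.281 kg
  ZrSiO4: 123.0 × 0.001000 = 0.1230 kg
  Magnesia: 205.8 × 0.01500 = 3.087 kg
  Quartz sand: 639.2 × 0.002000 = 1.278 kg
Total LOI = 54.83 kg
Glass = batch − LOI = 1333 − 54.83 = 1278 kg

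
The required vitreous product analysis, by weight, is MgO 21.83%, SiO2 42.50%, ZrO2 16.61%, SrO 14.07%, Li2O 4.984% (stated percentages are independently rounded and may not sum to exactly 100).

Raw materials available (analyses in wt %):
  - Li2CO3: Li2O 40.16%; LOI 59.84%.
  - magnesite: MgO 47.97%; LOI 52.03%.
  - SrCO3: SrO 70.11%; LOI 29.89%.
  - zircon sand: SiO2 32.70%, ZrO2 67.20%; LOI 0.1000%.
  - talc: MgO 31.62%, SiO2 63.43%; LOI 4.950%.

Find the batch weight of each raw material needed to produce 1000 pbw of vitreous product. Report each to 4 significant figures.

In-progress results are printed (rounded to four significant figures) in the printout; each numeric step runs at full precision throughout; a single rounding finalizes every reported number. All derived quantities are rebuilt in full precision (the totals, yield, glass mass, ignition loss, five oxide percentages) starting from the weights at 1000 pbw of glass exactly as printed in the problem or answer text.
Target masses of each oxide per 1000 pbw vitreous product:
  MgO: 21.83% × 1000 = 218.3 pbw
  SiO2: 42.50% × 1000 = 425.0 pbw
  ZrO2: 16.61% × 1000 = 166.1 pbw
  SrO: 14.07% × 1000 = 140.7 pbw
  Li2O: 4.984% × 1000 = 49.84 pbw
Verifying the oxide balance per the reported batch figures, at the basis given (summed amounts equal target values once rounding is allowed for):
  MgO: 97.41·0.4797 + 542.6·0.3162 = 218.3 pbw (target 218.3 pbw)
  SiO2: 247.2·0.3270 + 542.6·0.6343 = 425.0 pbw (target 425.0 pbw)
  ZrO2: 247.2·0.6720 = 166.1 pbw (target 166.1 pbw)
  SrO: 200.7·0.7011 = 140.7 pbw (target 140.7 pbw)
  Li2O: 124.1·0.4016 = 49.84 pbw (target 49.84 pbw)
Consistency of the glass mass: total batch − LOI = 1000 pbw (summing oxide targets gives 999.9 pbw; stated basis 1000 pbw — gaps are rounding artifacts).
Adding the batch up: Σ batch = 1212 pbw; loss to ignition Σ batch·LOI = 212.0 pbw; glass ÷ batch gives a yield of 82.51%.

Batch per 1000 pbw vitreous product:
  Li2CO3: 124.1 pbw
  magnesite: 97.41 pbw
  SrCO3: 200.7 pbw
  zircon sand: 247.2 pbw
  talc: 542.6 pbw
Total batch = 1212 pbw; LOI loss = 212.0 pbw; yield = 82.51%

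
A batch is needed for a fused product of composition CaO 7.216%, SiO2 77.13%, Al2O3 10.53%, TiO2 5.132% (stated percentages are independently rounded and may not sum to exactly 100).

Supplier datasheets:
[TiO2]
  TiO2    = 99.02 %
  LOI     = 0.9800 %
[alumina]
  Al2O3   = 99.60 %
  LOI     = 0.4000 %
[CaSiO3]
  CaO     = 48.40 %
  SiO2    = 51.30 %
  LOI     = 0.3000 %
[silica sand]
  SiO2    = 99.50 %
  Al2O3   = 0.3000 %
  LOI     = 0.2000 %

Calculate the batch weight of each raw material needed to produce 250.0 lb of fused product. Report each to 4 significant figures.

Batch per 250.0 lb fused product:
  TiO2: 12.96 lb
  alumina: 25.90 lb
  CaSiO3: 37.27 lb
  silica sand: 174.6 lb
Total batch = 250.7 lb; LOI loss = 0.6916 lb; yield = 99.72%

Intermediates are printed, rounded to 4 significant figures, in the printout; each numeric step maintains exact precision all the way through; each reported number is rounded exactly once. Derived quantities (net glass mass, LOI, the totals, the yield, the four compositions) are re-derived at exact precision from the weighed amounts per 250.0 lb of glass, as they appear in the question or the answer.
Per-oxide target masses for 250.0 lb fused product:
  CaO: 7.216% × 250.0 = 18.04 lb
  SiO2: 77.13% × 250.0 = 192.8 lb
  Al2O3: 10.53% × 250.0 = 26.32 lb
  TiO2: 5.132% × 250.0 = 12.83 lb
Sums-versus-targets review given the weights on record, at the basis given (summed amounts equal target values given rounding of the digits):
  CaO: 37.27·0.4840 = 18.04 lb (target 18.04 lb)
  SiO2: 37.27·0.5130 + 174.6·0.9950 = 192.8 lb (target 192.8 lb)
  Al2O3: 25.90·0.9960 + 174.6·0.003000 = 26.32 lb (target 26.32 lb)
  TiO2: 12.96·0.9902 = 12.83 lb (target 12.83 lb)
Consistency of the glass mass: total batch − LOI = 250.0 lb (the targets, summed, come to 250.0 lb; with the basis standing at 250.0 lb — any gap is answer rounding).
Total batch = Σ batch = 250.7 lb; ignition loss, Σ(batch × LOI) = 0.6916 lb; as yield: glass ÷ batch → 99.72%.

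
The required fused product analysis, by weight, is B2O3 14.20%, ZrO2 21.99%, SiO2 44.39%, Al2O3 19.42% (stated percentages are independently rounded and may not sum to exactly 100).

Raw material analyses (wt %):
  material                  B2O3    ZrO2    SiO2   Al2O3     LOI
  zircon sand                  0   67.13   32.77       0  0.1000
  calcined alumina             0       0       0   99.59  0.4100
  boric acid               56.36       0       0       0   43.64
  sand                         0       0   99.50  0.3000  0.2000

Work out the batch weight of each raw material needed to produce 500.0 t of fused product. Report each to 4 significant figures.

Batch per 500.0 t fused product:
  zircon sand: 163.8 t
  calcined alumina: 96.99 t
  boric acid: 126.0 t
  sand: 169.1 t
Total batch = 555.9 t; LOI loss = 55.89 t; yield = 89.95%

The intermediate values appear rounded to four significant figures as written — each numeric step maintains full float precision through the solve; each reported figure receives exactly one rounding. Derived quantities are re-derived starting from the weights on 500.0 t of glass at exact precision (totals, net glass mass, ignition loss, four oxide percentages, the yield), as quoted within either problem or answer.
Target masses of each oxide per 500.0 t fused product:
  B2O3: 14.20% × 500.0 = 71.00 t
  ZrO2: 21.99% × 500.0 = 110.0 t
  SiO2: 44.39% × 500.0 = 222.0 t
  Al2O3: 19.42% × 500.0 = 97.10 t
Balance tally, oxide-wise, applying the batch weights above, per the basis as stated (summed amounts equal target values inside rounding margins):
  B2O3: 126.0·0.5636 = 71.01 t (target 71.00 t)
  ZrO2: 163.8·0.6713 = 110.0 t (target 110.0 t)
  SiO2: 163.8·0.3277 + 169.1·0.9950 = 221.9 t (target 222.0 t)
  Al2O3: 96.99·0.9959 + 169.1·0.003000 = 97.10 t (target 97.10 t)
Glass-mass bookkeeping: total charge less LOI = 500.0 t (the Σ of target masses is 500.0 t; basis as stated: 500.0 t — a pure rounding effect).
Total batch = Σ batch = 555.9 t; LOI loss = Σ batch·LOI = 55.89 t; yield, glass over the total, = 89.95%.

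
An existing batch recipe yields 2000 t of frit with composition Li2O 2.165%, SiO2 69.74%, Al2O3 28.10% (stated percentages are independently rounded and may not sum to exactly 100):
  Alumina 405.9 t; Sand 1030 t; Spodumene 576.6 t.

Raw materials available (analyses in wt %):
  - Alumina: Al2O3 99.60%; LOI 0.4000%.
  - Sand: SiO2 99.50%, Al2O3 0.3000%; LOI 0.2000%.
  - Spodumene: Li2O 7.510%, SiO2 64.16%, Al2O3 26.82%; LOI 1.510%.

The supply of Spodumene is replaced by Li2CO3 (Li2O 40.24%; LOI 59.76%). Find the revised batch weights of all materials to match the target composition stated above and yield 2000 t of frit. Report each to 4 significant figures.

Values along the way are printed (rounded to four significant figures) on the page; every computation holds full float precision from first step to last — every reported number is rounded just once — derived quantities, including net glass mass, the totals, yield, the three compositions, ignition loss, are computed starting from the weights at 2000 t of glass at exact precision, exactly as shown in question or answer.
Target masses of each oxide per 2000 t frit:
  Li2O: 2.165% × 2000 = 43.30 t
  SiO2: 69.74% × 2000 = 1395 t
  Al2O3: 28.10% × 2000 = 562.0 t
Mass-balance tally per oxide with the batch weights as given, against the basis in use (every target is met by its sum modulo rounding of the values):
  Li2O: 107.6·0.4024 = 43.30 t (target 43.30 t)
  SiO2: 1402·0.9950 = 1395 t (target 1395 t)
  Al2O3: 560.0·0.9960 + 1402·0.003000 = 562.0 t (target 562.0 t)
Consistency of the glass mass: batch total minus LOI = 2000 t (targets for the oxides total 2000 t; with the basis standing at 2000 t — differing by rounding only).
Batch total: Σ batch = 2070 t; Σ batch·LOI gives LOI loss = 69.35 t; glass ÷ batch gives a yield of 96.65%.

Revised batch per 2000 t frit:
  Alumina: 560.0 t
  Sand: 1402 t
  Li2CO3: 107.6 t
Total batch = 2070 t; LOI loss = 69.35 t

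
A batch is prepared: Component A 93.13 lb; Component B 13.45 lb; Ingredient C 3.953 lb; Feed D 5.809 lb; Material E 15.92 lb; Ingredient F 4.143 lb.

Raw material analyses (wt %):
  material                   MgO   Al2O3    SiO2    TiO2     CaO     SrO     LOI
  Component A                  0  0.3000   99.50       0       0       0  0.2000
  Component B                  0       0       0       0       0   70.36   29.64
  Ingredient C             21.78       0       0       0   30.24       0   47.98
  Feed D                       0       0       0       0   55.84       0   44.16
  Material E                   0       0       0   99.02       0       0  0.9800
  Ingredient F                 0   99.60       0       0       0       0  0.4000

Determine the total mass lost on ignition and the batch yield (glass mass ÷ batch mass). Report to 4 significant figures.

LOI loss = 8.807 lb; glass = 127.6 lb; yield = 93.54%

The intermediate values are printed (rounded to four significant digits) between the steps. All internal work maintains exact precision in every operation; each reported value is rounded a single time — derived quantities (net glass mass, six oxide percentages, the totals, yield, ignition loss) are recomputed from the weighed amounts per 127.6 lb of glass at full float precision, as set out in either problem or answer.
Ignition loss by material:
  Component A: 93.13 × 0.002000 = 0.1863 lb
  Component B: 13.45 × 0.2964 = 3.987 lb
  Ingredient C: 3.953 × 0.4798 = 1.897 lb
  Feed D: 5.809 × 0.4416 = 2.565 lb
  Material E: 15.92 × 0.009800 = 0.1560 lb
  Ingredient F: 4.143 × 0.004000 = 0.01657 lb
Total LOI = 8.807 lb
Glass = batch − LOI = 136.4 − 8.807 = 127.6 lb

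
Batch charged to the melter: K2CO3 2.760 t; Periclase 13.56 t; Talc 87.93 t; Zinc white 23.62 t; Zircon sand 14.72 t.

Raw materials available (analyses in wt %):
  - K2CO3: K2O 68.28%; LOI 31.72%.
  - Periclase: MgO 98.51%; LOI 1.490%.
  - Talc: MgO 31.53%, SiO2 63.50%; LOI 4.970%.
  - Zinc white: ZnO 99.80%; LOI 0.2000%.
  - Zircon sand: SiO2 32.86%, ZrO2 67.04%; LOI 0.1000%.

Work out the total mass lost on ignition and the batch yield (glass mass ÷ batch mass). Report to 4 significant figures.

LOI loss = 5.510 t; glass = 137.1 t; yield = 96.14%

In-progress results are displayed rounded to 4 significant digits in the printout; all internal work keeps full float precision at each step; each reported value takes just one rounding; derived quantities are computed at full float precision (the totals, LOI, five oxide percentages, glass mass, the yield) from the batch weights on 137.1 t of glass, precisely as stated by the problem or answer text.
Material-by-material LOI:
  K2CO3: 2.760 × 0.3172 = 0.8755 t
  Periclase: 13.56 × 0.01490 = 0.2020 t
  Talc: 87.93 × 0.04970 = 4.370 t
  Zinc white: 23.62 × 0.002000 = 0.04724 t
  Zircon sand: 14.72 × 0.001000 = 0.01472 t
Total LOI = 5.510 t
Glass = batch − LOI = 142.6 − 5.510 = 137.1 t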